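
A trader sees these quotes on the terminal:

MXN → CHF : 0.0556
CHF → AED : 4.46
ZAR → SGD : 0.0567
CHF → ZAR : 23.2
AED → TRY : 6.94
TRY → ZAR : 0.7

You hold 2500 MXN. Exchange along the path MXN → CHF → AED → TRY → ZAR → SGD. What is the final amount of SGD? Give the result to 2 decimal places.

2500 MXN × 0.0556 = 139 CHF
139 CHF × 4.46 = 619.94 AED
619.94 AED × 6.94 = 4302.3836 TRY
4302.3836 TRY × 0.7 = 3011.66852 ZAR
3011.66852 ZAR × 0.0567 = 170.761605084 SGD

170.76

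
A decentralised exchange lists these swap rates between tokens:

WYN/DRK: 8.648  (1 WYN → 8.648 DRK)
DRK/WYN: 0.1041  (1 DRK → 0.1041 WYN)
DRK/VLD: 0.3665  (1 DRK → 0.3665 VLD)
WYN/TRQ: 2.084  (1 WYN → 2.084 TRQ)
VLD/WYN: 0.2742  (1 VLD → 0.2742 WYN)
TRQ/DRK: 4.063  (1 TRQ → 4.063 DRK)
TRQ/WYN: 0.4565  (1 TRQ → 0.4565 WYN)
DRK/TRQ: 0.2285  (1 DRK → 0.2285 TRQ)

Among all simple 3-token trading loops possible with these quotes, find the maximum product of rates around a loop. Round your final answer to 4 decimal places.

0.9021

DRK→TRQ→WYN→DRK: 0.2285 × 0.4565 × 8.648 = 0.90208
DRK→WYN→TRQ→DRK: 0.1041 × 2.084 × 4.063 = 0.88145
VLD→WYN→DRK→VLD: 0.2742 × 8.648 × 0.3665 = 0.86907
Maximum is DRK→TRQ→WYN→DRK at 0.9021; no arbitrage — every cycle loses value.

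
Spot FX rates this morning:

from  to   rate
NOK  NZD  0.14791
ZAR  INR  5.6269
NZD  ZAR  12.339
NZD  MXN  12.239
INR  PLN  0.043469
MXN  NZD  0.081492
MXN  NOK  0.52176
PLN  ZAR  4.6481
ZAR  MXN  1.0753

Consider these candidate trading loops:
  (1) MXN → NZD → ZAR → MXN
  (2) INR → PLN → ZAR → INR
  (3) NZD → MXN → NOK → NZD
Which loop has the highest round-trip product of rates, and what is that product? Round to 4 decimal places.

1.1369

(1) 0.081492 × 12.339 × 1.0753 = 1.08125
(2) 0.043469 × 4.6481 × 5.6269 = 1.13691
(3) 12.239 × 0.52176 × 0.14791 = 0.94453
Highest is cycle (2) at 1.1369 (>1, arbitrage).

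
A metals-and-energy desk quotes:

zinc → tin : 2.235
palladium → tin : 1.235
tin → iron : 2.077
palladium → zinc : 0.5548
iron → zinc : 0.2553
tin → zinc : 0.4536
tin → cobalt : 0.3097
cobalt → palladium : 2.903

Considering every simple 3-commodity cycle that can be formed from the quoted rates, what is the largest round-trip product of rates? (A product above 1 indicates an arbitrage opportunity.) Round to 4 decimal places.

1.1851

tin→iron→zinc→tin: 2.077 × 0.2553 × 2.235 = 1.18513
tin→cobalt→palladium→tin: 0.3097 × 2.903 × 1.235 = 1.11034
Maximum is tin→iron→zinc→tin at 1.1851; arbitrage exists.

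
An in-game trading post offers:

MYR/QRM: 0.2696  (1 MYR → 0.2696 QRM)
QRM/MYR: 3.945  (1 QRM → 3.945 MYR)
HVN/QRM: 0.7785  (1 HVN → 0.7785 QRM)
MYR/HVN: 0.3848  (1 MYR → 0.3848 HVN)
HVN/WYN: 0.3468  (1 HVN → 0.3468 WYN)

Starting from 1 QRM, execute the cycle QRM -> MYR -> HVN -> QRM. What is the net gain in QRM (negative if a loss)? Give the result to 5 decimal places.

1 QRM × 3.945 = 3.945 MYR
3.945 MYR × 0.3848 = 1.518036 HVN
1.518036 HVN × 0.7785 = 1.181791026 QRM
Net change: 1.181791026 − 1 = 0.181791026 QRM

0.18179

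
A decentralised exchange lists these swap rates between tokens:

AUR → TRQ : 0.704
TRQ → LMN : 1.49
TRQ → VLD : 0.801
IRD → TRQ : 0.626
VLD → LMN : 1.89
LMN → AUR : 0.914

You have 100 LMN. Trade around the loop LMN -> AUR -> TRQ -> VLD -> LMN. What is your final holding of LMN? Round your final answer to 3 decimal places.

97.412

100 LMN × 0.914 = 91.4 AUR
91.4 AUR × 0.704 = 64.3456 TRQ
64.3456 TRQ × 0.801 = 51.5408256 VLD
51.5408256 VLD × 1.89 = 97.412160384 LMN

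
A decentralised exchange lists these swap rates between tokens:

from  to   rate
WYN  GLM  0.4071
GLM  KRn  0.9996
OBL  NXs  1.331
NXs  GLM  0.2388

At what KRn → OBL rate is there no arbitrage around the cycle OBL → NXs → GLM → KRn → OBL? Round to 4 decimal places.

Known legs of the cycle: 1.331 × 0.2388 × 0.9996 = 0.31771566288
For no arbitrage the full-cycle product must be 1, so the missing rate is 1 / 0.31771566288 ≈ 3.147468.

3.1475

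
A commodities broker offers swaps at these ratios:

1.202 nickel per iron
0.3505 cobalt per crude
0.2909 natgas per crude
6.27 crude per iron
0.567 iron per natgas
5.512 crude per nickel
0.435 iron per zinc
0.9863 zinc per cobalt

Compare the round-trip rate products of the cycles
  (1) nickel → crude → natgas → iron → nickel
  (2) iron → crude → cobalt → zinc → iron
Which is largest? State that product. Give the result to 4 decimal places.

(1) 5.512 × 0.2909 × 0.567 × 1.202 = 1.09280
(2) 6.27 × 0.3505 × 0.9863 × 0.435 = 0.94287
Highest is cycle (1) at 1.0928 (>1, arbitrage).

1.0928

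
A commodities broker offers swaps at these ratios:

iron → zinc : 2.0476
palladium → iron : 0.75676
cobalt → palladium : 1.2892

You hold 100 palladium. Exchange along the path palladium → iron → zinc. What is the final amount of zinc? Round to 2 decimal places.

100 palladium × 0.75676 = 75.676 iron
75.676 iron × 2.0476 = 154.9541776 zinc

154.95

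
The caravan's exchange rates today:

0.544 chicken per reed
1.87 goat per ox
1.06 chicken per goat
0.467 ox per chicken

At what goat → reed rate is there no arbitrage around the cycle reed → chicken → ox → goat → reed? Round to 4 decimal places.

Known legs of the cycle: 0.544 × 0.467 × 1.87 = 0.47506976
For no arbitrage the full-cycle product must be 1, so the missing rate is 1 / 0.47506976 ≈ 2.104954.

2.1050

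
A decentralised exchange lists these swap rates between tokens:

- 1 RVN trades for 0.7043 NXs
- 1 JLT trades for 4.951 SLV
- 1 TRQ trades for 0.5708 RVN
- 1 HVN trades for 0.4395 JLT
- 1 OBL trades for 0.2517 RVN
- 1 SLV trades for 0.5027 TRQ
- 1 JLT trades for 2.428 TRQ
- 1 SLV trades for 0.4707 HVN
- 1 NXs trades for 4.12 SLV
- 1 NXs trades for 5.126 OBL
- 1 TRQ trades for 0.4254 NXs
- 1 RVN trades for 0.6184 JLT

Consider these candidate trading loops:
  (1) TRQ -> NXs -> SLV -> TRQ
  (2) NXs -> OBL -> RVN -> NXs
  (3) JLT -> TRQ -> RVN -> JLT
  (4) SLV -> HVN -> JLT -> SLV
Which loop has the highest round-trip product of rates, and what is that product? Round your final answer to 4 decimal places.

(1) 0.4254 × 4.12 × 0.5027 = 0.88106
(2) 5.126 × 0.2517 × 0.7043 = 0.90870
(3) 2.428 × 0.5708 × 0.6184 = 0.85704
(4) 0.4707 × 0.4395 × 4.951 = 1.02423
Highest is cycle (4) at 1.0242 (>1, arbitrage).

1.0242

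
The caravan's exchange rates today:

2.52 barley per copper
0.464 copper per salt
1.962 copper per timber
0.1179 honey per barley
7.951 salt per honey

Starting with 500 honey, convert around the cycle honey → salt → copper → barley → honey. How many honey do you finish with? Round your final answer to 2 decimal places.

548.05

500 honey × 7.951 = 3975.5 salt
3975.5 salt × 0.464 = 1844.632 copper
1844.632 copper × 2.52 = 4648.47264 barley
4648.47264 barley × 0.1179 = 548.054924256 honey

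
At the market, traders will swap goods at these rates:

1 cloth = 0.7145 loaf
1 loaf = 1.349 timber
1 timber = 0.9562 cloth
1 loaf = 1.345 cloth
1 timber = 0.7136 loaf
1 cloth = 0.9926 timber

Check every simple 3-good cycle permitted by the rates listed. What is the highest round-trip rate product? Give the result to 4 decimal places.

0.9527

cloth→timber→loaf→cloth: 0.9926 × 0.7136 × 1.345 = 0.95269
cloth→loaf→timber→cloth: 0.7145 × 1.349 × 0.9562 = 0.92164
Maximum is cloth→timber→loaf→cloth at 0.9527; no arbitrage — every cycle loses value.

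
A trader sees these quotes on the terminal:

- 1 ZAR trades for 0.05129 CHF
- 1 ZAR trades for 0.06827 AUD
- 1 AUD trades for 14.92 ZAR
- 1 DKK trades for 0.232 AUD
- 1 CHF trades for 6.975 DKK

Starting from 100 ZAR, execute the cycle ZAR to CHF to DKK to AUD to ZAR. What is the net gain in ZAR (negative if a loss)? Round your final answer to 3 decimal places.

100 ZAR × 0.05129 = 5.129 CHF
5.129 CHF × 6.975 = 35.774775 DKK
35.774775 DKK × 0.232 = 8.2997478 AUD
8.2997478 AUD × 14.92 = 123.832237176 ZAR
Net change: 123.832237176 − 100 = 23.832237176 ZAR

23.832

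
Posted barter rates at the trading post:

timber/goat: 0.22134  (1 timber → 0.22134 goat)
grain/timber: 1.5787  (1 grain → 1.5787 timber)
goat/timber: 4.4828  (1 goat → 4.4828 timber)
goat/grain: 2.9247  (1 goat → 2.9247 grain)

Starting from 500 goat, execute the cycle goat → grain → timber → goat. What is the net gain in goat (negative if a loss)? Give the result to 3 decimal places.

500 goat × 2.9247 = 1462.35 grain
1462.35 grain × 1.5787 = 2308.611945 timber
2308.611945 timber × 0.22134 = 510.9881679063 goat
Net change: 510.9881679063 − 500 = 10.9881679063 goat

10.988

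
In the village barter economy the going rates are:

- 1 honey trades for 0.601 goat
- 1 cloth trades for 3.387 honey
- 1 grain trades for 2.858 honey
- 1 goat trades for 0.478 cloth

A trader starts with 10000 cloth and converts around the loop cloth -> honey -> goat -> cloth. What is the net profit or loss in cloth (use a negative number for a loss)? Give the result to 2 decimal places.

-269.89

10000 cloth × 3.387 = 33870 honey
33870 honey × 0.601 = 20355.87 goat
20355.87 goat × 0.478 = 9730.10586 cloth
Net change: 9730.10586 − 10000 = -269.89414 cloth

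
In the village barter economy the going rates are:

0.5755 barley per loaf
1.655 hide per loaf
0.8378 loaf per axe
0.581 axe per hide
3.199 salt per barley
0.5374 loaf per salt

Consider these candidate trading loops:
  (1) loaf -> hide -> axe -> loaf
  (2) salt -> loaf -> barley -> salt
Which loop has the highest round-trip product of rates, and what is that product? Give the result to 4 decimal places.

(1) 1.655 × 0.581 × 0.8378 = 0.80559
(2) 0.5374 × 0.5755 × 3.199 = 0.98937
Highest is cycle (2) at 0.9894 (≤1, no arbitrage).

0.9894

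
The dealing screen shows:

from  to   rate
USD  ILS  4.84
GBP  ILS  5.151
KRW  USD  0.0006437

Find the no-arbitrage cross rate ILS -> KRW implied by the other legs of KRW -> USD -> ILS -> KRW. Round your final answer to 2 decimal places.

320.97

Known legs of the cycle: 0.0006437 × 4.84 = 0.003115508
For no arbitrage the full-cycle product must be 1, so the missing rate is 1 / 0.003115508 ≈ 320.9749.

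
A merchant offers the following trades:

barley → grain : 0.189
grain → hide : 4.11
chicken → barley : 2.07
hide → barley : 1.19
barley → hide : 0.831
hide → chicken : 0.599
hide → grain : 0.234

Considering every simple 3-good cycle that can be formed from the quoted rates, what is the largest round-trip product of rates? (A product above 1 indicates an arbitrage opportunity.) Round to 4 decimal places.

chicken→barley→hide→chicken: 2.07 × 0.831 × 0.599 = 1.03038
grain→hide→barley→grain: 4.11 × 1.19 × 0.189 = 0.92438
Maximum is chicken→barley→hide→chicken at 1.0304; arbitrage exists.

1.0304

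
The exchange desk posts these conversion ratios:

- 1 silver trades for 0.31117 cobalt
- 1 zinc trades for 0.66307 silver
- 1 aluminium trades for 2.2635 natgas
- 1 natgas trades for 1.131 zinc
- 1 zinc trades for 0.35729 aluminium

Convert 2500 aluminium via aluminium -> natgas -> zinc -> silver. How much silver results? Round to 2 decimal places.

2500 aluminium × 2.2635 = 5658.75 natgas
5658.75 natgas × 1.131 = 6400.04625 zinc
6400.04625 zinc × 0.66307 = 4243.6786669875 silver

4243.68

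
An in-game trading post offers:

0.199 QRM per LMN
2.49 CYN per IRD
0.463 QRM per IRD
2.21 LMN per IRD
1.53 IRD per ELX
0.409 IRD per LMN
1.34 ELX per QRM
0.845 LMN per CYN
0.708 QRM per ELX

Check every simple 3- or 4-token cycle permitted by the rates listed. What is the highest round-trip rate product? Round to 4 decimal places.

0.9492

QRM→ELX→IRD→QRM: 1.34 × 1.53 × 0.463 = 0.94924
QRM→ELX→IRD→LMN→QRM: 1.34 × 1.53 × 2.21 × 0.199 = 0.90166
LMN→IRD→CYN→LMN: 0.409 × 2.49 × 0.845 = 0.86056
Maximum is QRM→ELX→IRD→QRM at 0.9492; no arbitrage — every cycle loses value.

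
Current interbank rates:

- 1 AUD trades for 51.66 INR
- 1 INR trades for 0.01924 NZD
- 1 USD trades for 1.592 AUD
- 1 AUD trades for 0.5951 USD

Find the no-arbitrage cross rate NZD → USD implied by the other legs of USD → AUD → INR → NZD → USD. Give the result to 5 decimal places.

Known legs of the cycle: 1.592 × 51.66 × 0.01924 = 1.5823499328
For no arbitrage the full-cycle product must be 1, so the missing rate is 1 / 1.5823499328 ≈ 0.6319715.

0.63197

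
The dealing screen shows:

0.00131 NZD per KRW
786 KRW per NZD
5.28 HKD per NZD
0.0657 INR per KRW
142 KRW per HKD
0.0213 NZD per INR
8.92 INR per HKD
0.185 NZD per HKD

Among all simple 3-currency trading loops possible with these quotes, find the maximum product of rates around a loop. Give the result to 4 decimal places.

INR→NZD→KRW→INR: 0.0213 × 786 × 0.0657 = 1.09994
HKD→INR→NZD→HKD: 8.92 × 0.0213 × 5.28 = 1.00318
HKD→KRW→NZD→HKD: 142 × 0.00131 × 5.28 = 0.98219
Maximum is INR→NZD→KRW→INR at 1.0999; arbitrage exists.

1.0999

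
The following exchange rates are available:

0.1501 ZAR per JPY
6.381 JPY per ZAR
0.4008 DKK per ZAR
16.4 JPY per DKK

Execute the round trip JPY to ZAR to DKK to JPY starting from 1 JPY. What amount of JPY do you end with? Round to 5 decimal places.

0.98663

1 JPY × 0.1501 = 0.1501 ZAR
0.1501 ZAR × 0.4008 = 0.06016008 DKK
0.06016008 DKK × 16.4 = 0.986625312 JPY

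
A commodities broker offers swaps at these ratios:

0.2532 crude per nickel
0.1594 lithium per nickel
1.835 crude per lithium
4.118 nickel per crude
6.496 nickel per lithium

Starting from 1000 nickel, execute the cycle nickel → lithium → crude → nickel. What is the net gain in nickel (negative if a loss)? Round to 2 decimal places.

204.51

1000 nickel × 0.1594 = 159.4 lithium
159.4 lithium × 1.835 = 292.499 crude
292.499 crude × 4.118 = 1204.510882 nickel
Net change: 1204.510882 − 1000 = 204.510882 nickel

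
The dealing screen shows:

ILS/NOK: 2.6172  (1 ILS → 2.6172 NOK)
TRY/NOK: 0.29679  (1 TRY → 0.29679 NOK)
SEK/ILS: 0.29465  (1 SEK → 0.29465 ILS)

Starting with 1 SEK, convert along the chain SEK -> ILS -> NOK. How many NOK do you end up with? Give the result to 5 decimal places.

1 SEK × 0.29465 = 0.29465 ILS
0.29465 ILS × 2.6172 = 0.77115798 NOK

0.77116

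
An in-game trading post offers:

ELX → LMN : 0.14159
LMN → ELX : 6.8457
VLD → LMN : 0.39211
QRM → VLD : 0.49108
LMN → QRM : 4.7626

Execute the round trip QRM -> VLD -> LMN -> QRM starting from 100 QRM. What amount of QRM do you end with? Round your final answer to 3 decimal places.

100 QRM × 0.49108 = 49.108 VLD
49.108 VLD × 0.39211 = 19.25573788 LMN
19.25573788 LMN × 4.7626 = 91.707377227288 QRM

91.707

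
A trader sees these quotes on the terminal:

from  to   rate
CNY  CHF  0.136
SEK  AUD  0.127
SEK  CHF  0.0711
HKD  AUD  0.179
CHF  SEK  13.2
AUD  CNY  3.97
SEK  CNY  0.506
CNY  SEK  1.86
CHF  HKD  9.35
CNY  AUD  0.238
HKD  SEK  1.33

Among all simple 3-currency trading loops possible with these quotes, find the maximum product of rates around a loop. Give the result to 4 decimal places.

AUD→CNY→SEK→AUD: 3.97 × 1.86 × 0.127 = 0.93779
CHF→SEK→CNY→CHF: 13.2 × 0.506 × 0.136 = 0.90837
CHF→HKD→SEK→CHF: 9.35 × 1.33 × 0.0711 = 0.88416
Maximum is AUD→CNY→SEK→AUD at 0.9378; no arbitrage — every cycle loses value.

0.9378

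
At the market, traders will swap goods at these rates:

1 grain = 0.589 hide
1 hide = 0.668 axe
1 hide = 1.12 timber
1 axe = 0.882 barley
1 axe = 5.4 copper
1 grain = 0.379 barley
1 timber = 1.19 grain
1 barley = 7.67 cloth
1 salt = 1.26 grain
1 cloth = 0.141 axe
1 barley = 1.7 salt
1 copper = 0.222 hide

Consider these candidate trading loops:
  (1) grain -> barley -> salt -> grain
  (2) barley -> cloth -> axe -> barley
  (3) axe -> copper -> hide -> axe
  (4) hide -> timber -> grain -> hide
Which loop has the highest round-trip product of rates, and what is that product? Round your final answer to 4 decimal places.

(1) 0.379 × 1.7 × 1.26 = 0.81182
(2) 7.67 × 0.141 × 0.882 = 0.95386
(3) 5.4 × 0.222 × 0.668 = 0.80080
(4) 1.12 × 1.19 × 0.589 = 0.78502
Highest is cycle (2) at 0.9539 (≤1, no arbitrage).

0.9539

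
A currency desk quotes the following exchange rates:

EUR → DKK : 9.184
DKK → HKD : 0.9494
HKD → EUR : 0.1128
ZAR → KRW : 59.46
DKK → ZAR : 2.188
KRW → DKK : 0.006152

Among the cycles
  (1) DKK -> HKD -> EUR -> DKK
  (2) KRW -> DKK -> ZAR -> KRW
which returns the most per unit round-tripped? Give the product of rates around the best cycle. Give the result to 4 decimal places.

0.9835

(1) 0.9494 × 0.1128 × 9.184 = 0.98354
(2) 0.006152 × 2.188 × 59.46 = 0.80037
Highest is cycle (1) at 0.9835 (≤1, no arbitrage).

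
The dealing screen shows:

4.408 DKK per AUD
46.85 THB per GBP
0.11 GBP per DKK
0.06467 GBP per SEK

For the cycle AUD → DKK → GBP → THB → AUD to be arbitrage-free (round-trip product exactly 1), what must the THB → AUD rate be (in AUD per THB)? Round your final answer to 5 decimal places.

0.04402

Known legs of the cycle: 4.408 × 0.11 × 46.85 = 22.716628
For no arbitrage the full-cycle product must be 1, so the missing rate is 1 / 22.716628 ≈ 0.0440206.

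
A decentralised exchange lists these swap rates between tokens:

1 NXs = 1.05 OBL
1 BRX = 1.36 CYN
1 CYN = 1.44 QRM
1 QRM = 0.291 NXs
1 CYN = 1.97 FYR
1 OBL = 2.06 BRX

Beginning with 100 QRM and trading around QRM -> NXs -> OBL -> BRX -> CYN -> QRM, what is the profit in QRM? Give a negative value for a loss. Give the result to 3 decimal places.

23.268

100 QRM × 0.291 = 29.1 NXs
29.1 NXs × 1.05 = 30.555 OBL
30.555 OBL × 2.06 = 62.9433 BRX
62.9433 BRX × 1.36 = 85.602888 CYN
85.602888 CYN × 1.44 = 123.26815872 QRM
Net change: 123.26815872 − 100 = 23.26815872 QRM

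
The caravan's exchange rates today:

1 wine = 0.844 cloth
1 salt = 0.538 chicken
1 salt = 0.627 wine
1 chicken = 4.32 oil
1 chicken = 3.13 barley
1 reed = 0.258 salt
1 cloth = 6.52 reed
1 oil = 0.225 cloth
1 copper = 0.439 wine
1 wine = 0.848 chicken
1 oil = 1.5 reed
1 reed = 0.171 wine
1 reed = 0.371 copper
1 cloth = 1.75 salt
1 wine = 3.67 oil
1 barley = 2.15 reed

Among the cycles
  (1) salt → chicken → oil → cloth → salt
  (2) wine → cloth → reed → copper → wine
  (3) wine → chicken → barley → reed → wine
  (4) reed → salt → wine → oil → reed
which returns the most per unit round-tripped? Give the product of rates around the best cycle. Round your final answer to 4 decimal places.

(1) 0.538 × 4.32 × 0.225 × 1.75 = 0.91514
(2) 0.844 × 6.52 × 0.371 × 0.439 = 0.89625
(3) 0.848 × 3.13 × 2.15 × 0.171 = 0.97583
(4) 0.258 × 0.627 × 3.67 × 1.5 = 0.89052
Highest is cycle (3) at 0.9758 (≤1, no arbitrage).

0.9758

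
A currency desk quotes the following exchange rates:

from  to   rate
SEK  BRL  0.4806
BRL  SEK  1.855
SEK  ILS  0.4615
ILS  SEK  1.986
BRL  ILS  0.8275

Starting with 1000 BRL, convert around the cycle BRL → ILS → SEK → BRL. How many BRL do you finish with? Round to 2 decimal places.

789.83

1000 BRL × 0.8275 = 827.5 ILS
827.5 ILS × 1.986 = 1643.415 SEK
1643.415 SEK × 0.4806 = 789.825249 BRL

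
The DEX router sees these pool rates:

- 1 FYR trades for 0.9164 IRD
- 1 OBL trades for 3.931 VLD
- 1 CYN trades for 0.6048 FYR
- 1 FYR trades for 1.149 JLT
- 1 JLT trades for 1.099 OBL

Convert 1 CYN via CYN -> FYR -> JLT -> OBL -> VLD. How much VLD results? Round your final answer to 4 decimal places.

1 CYN × 0.6048 = 0.6048 FYR
0.6048 FYR × 1.149 = 0.6949152 JLT
0.6949152 JLT × 1.099 = 0.7637118048 OBL
0.7637118048 OBL × 3.931 = 3.0021511046688 VLD

3.0022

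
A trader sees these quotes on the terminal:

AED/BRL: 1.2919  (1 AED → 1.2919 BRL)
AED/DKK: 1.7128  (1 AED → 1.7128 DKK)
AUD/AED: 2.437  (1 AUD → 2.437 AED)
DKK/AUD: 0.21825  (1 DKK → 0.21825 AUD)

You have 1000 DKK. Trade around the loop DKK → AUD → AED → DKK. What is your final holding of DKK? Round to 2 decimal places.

911.00

1000 DKK × 0.21825 = 218.25 AUD
218.25 AUD × 2.437 = 531.87525 AED
531.87525 AED × 1.7128 = 910.9959282 DKK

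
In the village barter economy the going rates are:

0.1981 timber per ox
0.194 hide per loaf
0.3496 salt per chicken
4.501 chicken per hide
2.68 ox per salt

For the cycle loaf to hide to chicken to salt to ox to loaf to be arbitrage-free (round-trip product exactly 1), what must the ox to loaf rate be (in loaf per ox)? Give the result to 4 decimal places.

Known legs of the cycle: 0.194 × 4.501 × 0.3496 × 2.68 = 0.818119908032
For no arbitrage the full-cycle product must be 1, so the missing rate is 1 / 0.818119908032 ≈ 1.222315.

1.2223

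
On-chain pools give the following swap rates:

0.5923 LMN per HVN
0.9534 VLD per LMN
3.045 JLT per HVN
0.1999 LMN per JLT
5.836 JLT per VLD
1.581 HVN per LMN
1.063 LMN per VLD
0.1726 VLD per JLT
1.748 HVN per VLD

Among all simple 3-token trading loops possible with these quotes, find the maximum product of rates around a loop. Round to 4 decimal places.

1.1123

LMN→VLD→JLT→LMN: 0.9534 × 5.836 × 0.1999 = 1.11225
LMN→VLD→HVN→LMN: 0.9534 × 1.748 × 0.5923 = 0.98709
LMN→HVN→JLT→LMN: 1.581 × 3.045 × 0.1999 = 0.96235
JLT→VLD→HVN→JLT: 0.1726 × 1.748 × 3.045 = 0.91869
Maximum is LMN→VLD→JLT→LMN at 1.1123; arbitrage exists.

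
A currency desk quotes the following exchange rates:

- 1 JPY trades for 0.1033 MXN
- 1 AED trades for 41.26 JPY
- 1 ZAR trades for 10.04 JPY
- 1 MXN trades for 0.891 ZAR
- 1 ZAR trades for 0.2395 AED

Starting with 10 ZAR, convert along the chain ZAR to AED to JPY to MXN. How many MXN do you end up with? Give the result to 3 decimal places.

10.208

10 ZAR × 0.2395 = 2.395 AED
2.395 AED × 41.26 = 98.8177 JPY
98.8177 JPY × 0.1033 = 10.20786841 MXN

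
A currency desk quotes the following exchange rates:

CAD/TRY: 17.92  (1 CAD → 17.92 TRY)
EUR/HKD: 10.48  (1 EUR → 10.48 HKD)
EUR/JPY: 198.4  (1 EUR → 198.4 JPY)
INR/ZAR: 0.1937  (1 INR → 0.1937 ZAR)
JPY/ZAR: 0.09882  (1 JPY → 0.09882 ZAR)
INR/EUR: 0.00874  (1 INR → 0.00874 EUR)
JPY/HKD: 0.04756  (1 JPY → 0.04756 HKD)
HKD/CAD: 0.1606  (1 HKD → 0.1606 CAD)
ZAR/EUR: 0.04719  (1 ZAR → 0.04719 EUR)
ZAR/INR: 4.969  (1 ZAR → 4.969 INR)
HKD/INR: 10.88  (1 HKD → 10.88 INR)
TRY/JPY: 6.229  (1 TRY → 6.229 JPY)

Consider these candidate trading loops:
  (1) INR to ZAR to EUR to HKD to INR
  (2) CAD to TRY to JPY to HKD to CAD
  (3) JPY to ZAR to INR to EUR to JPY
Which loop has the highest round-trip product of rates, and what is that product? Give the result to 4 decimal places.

(1) 0.1937 × 0.04719 × 10.48 × 10.88 = 1.04224
(2) 17.92 × 6.229 × 0.04756 × 0.1606 = 0.85260
(3) 0.09882 × 4.969 × 0.00874 × 198.4 = 0.85147
Highest is cycle (1) at 1.0422 (>1, arbitrage).

1.0422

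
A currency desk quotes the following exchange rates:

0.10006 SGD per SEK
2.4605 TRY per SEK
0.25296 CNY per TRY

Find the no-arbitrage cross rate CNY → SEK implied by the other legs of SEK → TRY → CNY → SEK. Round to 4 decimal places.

1.6067

Known legs of the cycle: 2.4605 × 0.25296 = 0.62240808
For no arbitrage the full-cycle product must be 1, so the missing rate is 1 / 0.62240808 ≈ 1.606663.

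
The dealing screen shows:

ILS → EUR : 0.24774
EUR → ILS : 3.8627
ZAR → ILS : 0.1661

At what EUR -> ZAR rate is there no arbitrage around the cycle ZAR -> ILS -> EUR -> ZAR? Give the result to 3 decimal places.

24.302

Known legs of the cycle: 0.1661 × 0.24774 = 0.041149614
For no arbitrage the full-cycle product must be 1, so the missing rate is 1 / 0.041149614 ≈ 24.30156.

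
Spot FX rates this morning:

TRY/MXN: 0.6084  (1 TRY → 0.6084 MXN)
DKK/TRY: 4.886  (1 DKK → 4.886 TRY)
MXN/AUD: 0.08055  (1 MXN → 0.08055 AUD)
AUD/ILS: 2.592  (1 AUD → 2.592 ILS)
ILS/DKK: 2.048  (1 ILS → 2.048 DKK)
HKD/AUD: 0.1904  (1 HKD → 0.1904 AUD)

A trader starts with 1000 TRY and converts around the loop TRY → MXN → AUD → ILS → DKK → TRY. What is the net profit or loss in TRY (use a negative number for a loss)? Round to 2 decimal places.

1000 TRY × 0.6084 = 608.4 MXN
608.4 MXN × 0.08055 = 49.00662 AUD
49.00662 AUD × 2.592 = 127.02515904 ILS
127.02515904 ILS × 2.048 = 260.14752571392 DKK
260.14752571392 DKK × 4.886 = 1271.08081063821312 TRY
Net change: 1271.08081063821312 − 1000 = 271.08081063821312 TRY

271.08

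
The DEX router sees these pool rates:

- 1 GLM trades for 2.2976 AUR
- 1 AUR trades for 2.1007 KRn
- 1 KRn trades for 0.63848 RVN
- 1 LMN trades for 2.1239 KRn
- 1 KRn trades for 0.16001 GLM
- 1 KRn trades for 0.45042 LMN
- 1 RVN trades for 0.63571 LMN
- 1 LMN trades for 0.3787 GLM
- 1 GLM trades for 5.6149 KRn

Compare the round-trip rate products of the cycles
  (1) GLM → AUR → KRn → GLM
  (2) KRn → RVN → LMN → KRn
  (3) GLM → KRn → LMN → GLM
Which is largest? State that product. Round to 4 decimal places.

(1) 2.2976 × 2.1007 × 0.16001 = 0.77230
(2) 0.63848 × 0.63571 × 2.1239 = 0.86207
(3) 5.6149 × 0.45042 × 0.3787 = 0.95776
Highest is cycle (3) at 0.9578 (≤1, no arbitrage).

0.9578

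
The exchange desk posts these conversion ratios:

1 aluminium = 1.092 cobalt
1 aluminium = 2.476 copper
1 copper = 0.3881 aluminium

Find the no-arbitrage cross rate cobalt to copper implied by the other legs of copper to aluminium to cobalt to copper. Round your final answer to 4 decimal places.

Known legs of the cycle: 0.3881 × 1.092 = 0.4238052
For no arbitrage the full-cycle product must be 1, so the missing rate is 1 / 0.4238052 ≈ 2.359575.

2.3596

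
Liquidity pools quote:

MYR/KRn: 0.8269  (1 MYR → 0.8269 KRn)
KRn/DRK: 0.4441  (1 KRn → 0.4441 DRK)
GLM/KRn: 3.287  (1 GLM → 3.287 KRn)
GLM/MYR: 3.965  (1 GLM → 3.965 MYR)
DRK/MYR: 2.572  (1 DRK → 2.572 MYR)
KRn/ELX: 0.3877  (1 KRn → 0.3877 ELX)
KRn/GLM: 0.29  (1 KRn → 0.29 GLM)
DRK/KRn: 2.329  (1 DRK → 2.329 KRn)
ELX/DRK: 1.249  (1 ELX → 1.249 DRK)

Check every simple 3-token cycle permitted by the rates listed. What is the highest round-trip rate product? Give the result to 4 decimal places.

DRK→KRn→ELX→DRK: 2.329 × 0.3877 × 1.249 = 1.12779
GLM→MYR→KRn→GLM: 3.965 × 0.8269 × 0.29 = 0.95081
DRK→MYR→KRn→DRK: 2.572 × 0.8269 × 0.4441 = 0.94451
Maximum is DRK→KRn→ELX→DRK at 1.1278; arbitrage exists.

1.1278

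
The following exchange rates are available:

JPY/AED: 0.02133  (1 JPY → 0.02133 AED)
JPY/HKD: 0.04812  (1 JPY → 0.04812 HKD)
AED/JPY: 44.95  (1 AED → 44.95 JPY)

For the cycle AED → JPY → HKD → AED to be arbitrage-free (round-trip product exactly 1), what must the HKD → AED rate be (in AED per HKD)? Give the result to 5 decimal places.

Known legs of the cycle: 44.95 × 0.04812 = 2.162994
For no arbitrage the full-cycle product must be 1, so the missing rate is 1 / 2.162994 ≈ 0.4623221.

0.46232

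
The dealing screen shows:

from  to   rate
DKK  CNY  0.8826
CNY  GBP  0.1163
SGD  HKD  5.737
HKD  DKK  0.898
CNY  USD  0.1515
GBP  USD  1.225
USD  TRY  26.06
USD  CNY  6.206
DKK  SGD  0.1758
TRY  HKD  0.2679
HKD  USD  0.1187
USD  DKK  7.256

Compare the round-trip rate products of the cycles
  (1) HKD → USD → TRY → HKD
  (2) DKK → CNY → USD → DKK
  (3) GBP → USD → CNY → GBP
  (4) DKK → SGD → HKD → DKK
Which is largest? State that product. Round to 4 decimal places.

0.9702

(1) 0.1187 × 26.06 × 0.2679 = 0.82870
(2) 0.8826 × 0.1515 × 7.256 = 0.97023
(3) 1.225 × 6.206 × 0.1163 = 0.88415
(4) 0.1758 × 5.737 × 0.898 = 0.90569
Highest is cycle (2) at 0.9702 (≤1, no arbitrage).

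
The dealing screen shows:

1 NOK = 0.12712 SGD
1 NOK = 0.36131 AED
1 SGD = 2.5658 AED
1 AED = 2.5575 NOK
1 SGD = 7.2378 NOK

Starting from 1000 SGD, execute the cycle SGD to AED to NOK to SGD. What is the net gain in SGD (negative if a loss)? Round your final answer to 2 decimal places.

1000 SGD × 2.5658 = 2565.8 AED
2565.8 AED × 2.5575 = 6562.0335 NOK
6562.0335 NOK × 0.12712 = 834.16569852 SGD
Net change: 834.16569852 − 1000 = -165.83430148 SGD

-165.83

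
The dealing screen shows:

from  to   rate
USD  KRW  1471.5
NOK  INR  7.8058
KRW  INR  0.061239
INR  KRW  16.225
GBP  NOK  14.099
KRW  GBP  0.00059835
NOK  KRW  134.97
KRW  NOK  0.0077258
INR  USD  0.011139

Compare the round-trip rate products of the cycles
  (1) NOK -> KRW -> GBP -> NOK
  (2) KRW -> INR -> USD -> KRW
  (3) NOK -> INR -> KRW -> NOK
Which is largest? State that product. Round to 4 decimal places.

1.1386

(1) 134.97 × 0.00059835 × 14.099 = 1.13863
(2) 0.061239 × 0.011139 × 1471.5 = 1.00377
(3) 7.8058 × 16.225 × 0.0077258 = 0.97847
Highest is cycle (1) at 1.1386 (>1, arbitrage).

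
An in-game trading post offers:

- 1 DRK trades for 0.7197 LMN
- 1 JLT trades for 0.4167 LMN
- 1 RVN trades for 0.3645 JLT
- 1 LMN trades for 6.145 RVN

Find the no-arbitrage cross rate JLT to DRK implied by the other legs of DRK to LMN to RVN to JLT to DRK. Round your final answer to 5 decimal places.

0.62034

Known legs of the cycle: 0.7197 × 6.145 × 0.3645 = 1.61202184425
For no arbitrage the full-cycle product must be 1, so the missing rate is 1 / 1.61202184425 ≈ 0.6203390.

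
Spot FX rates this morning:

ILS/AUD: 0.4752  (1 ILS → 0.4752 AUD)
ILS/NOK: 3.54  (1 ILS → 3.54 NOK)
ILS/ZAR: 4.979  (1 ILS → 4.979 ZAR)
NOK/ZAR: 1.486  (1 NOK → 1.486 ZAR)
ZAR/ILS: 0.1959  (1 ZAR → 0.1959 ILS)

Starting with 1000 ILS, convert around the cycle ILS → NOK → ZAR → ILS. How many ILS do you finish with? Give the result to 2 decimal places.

1030.52

1000 ILS × 3.54 = 3540 NOK
3540 NOK × 1.486 = 5260.44 ZAR
5260.44 ZAR × 0.1959 = 1030.520196 ILS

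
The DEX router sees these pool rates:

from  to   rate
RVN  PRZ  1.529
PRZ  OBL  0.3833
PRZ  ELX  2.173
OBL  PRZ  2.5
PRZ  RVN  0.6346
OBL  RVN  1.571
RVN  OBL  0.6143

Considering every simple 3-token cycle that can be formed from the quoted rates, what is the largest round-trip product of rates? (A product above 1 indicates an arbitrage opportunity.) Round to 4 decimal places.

0.9746

OBL→PRZ→RVN→OBL: 2.5 × 0.6346 × 0.6143 = 0.97459
OBL→RVN→PRZ→OBL: 1.571 × 1.529 × 0.3833 = 0.92071
Maximum is OBL→PRZ→RVN→OBL at 0.9746; no arbitrage — every cycle loses value.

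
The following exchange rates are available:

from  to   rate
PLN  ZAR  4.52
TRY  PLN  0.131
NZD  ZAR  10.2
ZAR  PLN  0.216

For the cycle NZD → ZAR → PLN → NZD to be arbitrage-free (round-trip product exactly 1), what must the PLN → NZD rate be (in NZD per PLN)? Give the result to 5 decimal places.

Known legs of the cycle: 10.2 × 0.216 = 2.2032
For no arbitrage the full-cycle product must be 1, so the missing rate is 1 / 2.2032 ≈ 0.4538853.

0.45389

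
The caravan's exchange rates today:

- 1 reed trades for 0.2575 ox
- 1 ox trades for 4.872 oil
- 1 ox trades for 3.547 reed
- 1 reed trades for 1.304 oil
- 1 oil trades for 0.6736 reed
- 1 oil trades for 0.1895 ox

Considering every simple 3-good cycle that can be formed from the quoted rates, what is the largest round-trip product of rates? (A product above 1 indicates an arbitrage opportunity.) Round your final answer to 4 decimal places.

reed→oil→ox→reed: 1.304 × 0.1895 × 3.547 = 0.87649
reed→ox→oil→reed: 0.2575 × 4.872 × 0.6736 = 0.84506
Maximum is reed→oil→ox→reed at 0.8765; no arbitrage — every cycle loses value.

0.8765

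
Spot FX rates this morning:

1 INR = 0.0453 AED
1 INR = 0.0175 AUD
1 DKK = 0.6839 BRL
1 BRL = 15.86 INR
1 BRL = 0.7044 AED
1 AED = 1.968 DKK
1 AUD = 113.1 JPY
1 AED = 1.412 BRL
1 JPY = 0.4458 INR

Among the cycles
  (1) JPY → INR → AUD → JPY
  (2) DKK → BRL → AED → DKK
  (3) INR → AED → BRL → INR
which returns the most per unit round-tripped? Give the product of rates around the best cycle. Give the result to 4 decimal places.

1.0145

(1) 0.4458 × 0.0175 × 113.1 = 0.88235
(2) 0.6839 × 0.7044 × 1.968 = 0.94806
(3) 0.0453 × 1.412 × 15.86 = 1.01446
Highest is cycle (3) at 1.0145 (>1, arbitrage).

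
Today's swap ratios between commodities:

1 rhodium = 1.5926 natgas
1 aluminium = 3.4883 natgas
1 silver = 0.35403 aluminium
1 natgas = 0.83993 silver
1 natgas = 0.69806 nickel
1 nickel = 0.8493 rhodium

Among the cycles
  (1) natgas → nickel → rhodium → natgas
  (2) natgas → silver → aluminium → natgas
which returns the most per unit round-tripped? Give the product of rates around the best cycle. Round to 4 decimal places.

1.0373

(1) 0.69806 × 0.8493 × 1.5926 = 0.94419
(2) 0.83993 × 0.35403 × 3.4883 = 1.03728
Highest is cycle (2) at 1.0373 (>1, arbitrage).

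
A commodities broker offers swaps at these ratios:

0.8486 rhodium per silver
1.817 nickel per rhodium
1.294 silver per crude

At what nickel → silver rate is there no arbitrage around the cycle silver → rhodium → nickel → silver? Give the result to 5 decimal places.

Known legs of the cycle: 0.8486 × 1.817 = 1.5419062
For no arbitrage the full-cycle product must be 1, so the missing rate is 1 / 1.5419062 ≈ 0.6485479.

0.64855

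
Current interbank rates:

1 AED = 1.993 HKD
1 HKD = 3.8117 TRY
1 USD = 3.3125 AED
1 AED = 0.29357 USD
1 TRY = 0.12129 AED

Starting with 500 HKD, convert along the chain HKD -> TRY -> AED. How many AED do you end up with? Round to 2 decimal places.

500 HKD × 3.8117 = 1905.85 TRY
1905.85 TRY × 0.12129 = 231.1605465 AED

231.16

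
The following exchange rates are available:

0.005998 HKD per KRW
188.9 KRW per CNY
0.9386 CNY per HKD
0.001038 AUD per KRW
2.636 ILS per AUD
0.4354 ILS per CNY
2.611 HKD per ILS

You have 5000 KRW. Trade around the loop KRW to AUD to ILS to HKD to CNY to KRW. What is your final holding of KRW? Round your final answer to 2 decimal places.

6333.33

5000 KRW × 0.001038 = 5.19 AUD
5.19 AUD × 2.636 = 13.68084 ILS
13.68084 ILS × 2.611 = 35.72067324 HKD
35.72067324 HKD × 0.9386 = 33.527423903064 CNY
33.527423903064 CNY × 188.9 = 6333.3303752887896 KRW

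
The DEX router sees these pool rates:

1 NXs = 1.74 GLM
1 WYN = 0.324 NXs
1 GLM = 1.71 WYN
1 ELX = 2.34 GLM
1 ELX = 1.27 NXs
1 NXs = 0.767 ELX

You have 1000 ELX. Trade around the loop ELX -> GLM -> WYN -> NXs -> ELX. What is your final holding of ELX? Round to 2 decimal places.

994.38

1000 ELX × 2.34 = 2340 GLM
2340 GLM × 1.71 = 4001.4 WYN
4001.4 WYN × 0.324 = 1296.4536 NXs
1296.4536 NXs × 0.767 = 994.3799112 ELX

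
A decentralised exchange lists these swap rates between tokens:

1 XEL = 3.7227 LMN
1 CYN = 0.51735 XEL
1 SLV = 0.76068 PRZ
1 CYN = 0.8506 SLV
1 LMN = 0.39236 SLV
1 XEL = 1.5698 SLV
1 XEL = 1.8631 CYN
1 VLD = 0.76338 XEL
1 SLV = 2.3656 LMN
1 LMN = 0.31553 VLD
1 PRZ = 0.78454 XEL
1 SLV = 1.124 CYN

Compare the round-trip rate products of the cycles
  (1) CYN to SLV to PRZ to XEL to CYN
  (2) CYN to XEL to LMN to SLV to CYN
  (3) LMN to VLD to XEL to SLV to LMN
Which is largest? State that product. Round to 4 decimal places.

0.9458

(1) 0.8506 × 0.76068 × 0.78454 × 1.8631 = 0.94575
(2) 0.51735 × 3.7227 × 0.39236 × 1.124 = 0.84936
(3) 0.31553 × 0.76338 × 1.5698 × 2.3656 = 0.89447
Highest is cycle (1) at 0.9458 (≤1, no arbitrage).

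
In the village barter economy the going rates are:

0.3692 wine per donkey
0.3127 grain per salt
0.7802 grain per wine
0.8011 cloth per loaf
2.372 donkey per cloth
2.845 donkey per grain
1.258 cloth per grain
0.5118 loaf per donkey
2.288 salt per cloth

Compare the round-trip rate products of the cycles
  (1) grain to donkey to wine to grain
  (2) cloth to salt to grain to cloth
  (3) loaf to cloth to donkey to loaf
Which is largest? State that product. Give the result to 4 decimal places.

0.9725

(1) 2.845 × 0.3692 × 0.7802 = 0.81950
(2) 2.288 × 0.3127 × 1.258 = 0.90005
(3) 0.8011 × 2.372 × 0.5118 = 0.97253
Highest is cycle (3) at 0.9725 (≤1, no arbitrage).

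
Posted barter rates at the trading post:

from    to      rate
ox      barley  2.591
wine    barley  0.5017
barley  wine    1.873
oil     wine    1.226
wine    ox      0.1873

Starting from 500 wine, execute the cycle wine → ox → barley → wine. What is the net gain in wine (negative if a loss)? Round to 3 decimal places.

-45.522

500 wine × 0.1873 = 93.65 ox
93.65 ox × 2.591 = 242.64715 barley
242.64715 barley × 1.873 = 454.47811195 wine
Net change: 454.47811195 − 500 = -45.52188805 wine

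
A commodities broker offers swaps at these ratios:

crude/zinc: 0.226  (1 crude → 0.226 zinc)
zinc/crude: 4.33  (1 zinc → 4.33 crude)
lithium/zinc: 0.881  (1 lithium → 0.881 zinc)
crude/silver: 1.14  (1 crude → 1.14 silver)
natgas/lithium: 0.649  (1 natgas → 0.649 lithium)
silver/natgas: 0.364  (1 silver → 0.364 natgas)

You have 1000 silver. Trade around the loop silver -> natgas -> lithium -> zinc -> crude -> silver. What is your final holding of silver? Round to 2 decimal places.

1000 silver × 0.364 = 364 natgas
364 natgas × 0.649 = 236.236 lithium
236.236 lithium × 0.881 = 208.123916 zinc
208.123916 zinc × 4.33 = 901.17655628 crude
901.17655628 crude × 1.14 = 1027.3412741592 silver

1027.34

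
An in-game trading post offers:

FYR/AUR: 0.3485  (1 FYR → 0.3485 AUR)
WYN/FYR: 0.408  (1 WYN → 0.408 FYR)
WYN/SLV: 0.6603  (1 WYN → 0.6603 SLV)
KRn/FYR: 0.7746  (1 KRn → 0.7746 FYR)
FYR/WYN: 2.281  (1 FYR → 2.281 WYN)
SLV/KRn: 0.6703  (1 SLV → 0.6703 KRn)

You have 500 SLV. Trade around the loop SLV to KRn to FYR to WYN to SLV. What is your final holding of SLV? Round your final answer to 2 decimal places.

500 SLV × 0.6703 = 335.15 KRn
335.15 KRn × 0.7746 = 259.60719 FYR
259.60719 FYR × 2.281 = 592.16400039 WYN
592.16400039 WYN × 0.6603 = 391.005889457517 SLV

391.01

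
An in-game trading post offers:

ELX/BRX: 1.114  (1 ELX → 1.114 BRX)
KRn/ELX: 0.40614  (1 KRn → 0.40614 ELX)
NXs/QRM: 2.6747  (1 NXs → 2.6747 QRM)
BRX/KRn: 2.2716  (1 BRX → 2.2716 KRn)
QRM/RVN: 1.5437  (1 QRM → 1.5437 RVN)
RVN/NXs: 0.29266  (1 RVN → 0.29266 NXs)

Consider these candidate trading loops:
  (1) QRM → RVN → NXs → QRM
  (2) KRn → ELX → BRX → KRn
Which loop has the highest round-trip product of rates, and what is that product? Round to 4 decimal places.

(1) 1.5437 × 0.29266 × 2.6747 = 1.20837
(2) 0.40614 × 1.114 × 2.2716 = 1.02776
Highest is cycle (1) at 1.2084 (>1, arbitrage).

1.2084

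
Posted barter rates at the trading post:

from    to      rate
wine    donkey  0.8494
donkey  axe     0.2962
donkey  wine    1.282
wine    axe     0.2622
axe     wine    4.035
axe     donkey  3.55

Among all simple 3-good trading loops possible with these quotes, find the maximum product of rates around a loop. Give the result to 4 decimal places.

1.1933

donkey→wine→axe→donkey: 1.282 × 0.2622 × 3.55 = 1.19330
donkey→axe→wine→donkey: 0.2962 × 4.035 × 0.8494 = 1.01517
Maximum is donkey→wine→axe→donkey at 1.1933; arbitrage exists.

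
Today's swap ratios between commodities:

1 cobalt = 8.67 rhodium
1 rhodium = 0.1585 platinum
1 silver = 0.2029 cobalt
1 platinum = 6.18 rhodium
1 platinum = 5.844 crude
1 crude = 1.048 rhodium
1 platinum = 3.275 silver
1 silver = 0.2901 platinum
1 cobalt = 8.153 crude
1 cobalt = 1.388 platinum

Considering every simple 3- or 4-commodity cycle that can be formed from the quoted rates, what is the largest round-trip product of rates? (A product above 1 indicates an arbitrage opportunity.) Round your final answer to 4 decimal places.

rhodium→platinum→crude→rhodium: 0.1585 × 5.844 × 1.048 = 0.97074
silver→cobalt→platinum→silver: 0.2029 × 1.388 × 3.275 = 0.92232
silver→cobalt→rhodium→platinum→silver: 0.2029 × 8.67 × 0.1585 × 3.275 = 0.91315
Maximum is rhodium→platinum→crude→rhodium at 0.9707; no arbitrage — every cycle loses value.

0.9707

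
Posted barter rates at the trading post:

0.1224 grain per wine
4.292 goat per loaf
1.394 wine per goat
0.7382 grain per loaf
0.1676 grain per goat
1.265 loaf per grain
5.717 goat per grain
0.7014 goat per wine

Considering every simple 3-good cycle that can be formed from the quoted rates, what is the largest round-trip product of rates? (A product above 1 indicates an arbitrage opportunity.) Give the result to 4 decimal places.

goat→wine→grain→goat: 1.394 × 0.1224 × 5.717 = 0.97547
goat→grain→loaf→goat: 0.1676 × 1.265 × 4.292 = 0.90996
Maximum is goat→wine→grain→goat at 0.9755; no arbitrage — every cycle loses value.

0.9755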